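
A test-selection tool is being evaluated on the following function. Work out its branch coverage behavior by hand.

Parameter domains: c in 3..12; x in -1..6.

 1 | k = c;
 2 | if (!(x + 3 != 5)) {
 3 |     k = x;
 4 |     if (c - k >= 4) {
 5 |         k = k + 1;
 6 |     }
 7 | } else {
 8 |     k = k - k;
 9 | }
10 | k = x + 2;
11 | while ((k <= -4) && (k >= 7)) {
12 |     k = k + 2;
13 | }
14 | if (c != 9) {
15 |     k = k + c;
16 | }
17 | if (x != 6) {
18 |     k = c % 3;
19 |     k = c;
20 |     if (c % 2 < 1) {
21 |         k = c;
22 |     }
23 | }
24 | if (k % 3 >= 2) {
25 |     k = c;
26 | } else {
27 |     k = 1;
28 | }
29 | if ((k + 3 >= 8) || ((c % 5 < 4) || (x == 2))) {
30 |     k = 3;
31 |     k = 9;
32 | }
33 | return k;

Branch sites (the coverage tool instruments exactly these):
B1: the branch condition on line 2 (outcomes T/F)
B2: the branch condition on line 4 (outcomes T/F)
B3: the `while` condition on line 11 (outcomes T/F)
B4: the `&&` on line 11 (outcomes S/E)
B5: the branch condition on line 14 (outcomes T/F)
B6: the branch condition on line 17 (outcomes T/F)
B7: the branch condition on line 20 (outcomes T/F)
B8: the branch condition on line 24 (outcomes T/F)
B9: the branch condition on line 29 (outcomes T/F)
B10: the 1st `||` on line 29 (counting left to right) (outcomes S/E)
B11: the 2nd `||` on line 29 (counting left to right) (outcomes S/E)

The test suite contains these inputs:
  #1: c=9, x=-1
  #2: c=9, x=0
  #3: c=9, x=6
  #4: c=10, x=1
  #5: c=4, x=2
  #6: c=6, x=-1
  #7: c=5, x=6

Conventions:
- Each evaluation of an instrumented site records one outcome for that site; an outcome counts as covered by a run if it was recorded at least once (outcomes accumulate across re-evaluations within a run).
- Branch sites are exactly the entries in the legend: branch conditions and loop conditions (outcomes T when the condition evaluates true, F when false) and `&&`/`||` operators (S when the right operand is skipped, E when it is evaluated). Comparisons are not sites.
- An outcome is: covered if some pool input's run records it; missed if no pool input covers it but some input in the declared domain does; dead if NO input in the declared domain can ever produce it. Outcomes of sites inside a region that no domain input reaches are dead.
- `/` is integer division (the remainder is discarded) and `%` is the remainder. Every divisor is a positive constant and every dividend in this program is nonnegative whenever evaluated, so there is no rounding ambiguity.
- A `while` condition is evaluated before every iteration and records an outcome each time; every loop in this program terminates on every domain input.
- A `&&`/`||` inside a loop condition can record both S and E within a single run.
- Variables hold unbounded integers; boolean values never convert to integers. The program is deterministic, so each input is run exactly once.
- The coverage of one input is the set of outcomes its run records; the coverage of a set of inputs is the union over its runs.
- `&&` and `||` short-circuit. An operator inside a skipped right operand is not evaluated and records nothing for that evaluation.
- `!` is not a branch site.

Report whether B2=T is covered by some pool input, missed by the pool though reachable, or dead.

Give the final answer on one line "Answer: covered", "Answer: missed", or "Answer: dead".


no pool input records B2=T
but domain input (c=6, x=2) does record it -> reachable, so missed
Answer: missed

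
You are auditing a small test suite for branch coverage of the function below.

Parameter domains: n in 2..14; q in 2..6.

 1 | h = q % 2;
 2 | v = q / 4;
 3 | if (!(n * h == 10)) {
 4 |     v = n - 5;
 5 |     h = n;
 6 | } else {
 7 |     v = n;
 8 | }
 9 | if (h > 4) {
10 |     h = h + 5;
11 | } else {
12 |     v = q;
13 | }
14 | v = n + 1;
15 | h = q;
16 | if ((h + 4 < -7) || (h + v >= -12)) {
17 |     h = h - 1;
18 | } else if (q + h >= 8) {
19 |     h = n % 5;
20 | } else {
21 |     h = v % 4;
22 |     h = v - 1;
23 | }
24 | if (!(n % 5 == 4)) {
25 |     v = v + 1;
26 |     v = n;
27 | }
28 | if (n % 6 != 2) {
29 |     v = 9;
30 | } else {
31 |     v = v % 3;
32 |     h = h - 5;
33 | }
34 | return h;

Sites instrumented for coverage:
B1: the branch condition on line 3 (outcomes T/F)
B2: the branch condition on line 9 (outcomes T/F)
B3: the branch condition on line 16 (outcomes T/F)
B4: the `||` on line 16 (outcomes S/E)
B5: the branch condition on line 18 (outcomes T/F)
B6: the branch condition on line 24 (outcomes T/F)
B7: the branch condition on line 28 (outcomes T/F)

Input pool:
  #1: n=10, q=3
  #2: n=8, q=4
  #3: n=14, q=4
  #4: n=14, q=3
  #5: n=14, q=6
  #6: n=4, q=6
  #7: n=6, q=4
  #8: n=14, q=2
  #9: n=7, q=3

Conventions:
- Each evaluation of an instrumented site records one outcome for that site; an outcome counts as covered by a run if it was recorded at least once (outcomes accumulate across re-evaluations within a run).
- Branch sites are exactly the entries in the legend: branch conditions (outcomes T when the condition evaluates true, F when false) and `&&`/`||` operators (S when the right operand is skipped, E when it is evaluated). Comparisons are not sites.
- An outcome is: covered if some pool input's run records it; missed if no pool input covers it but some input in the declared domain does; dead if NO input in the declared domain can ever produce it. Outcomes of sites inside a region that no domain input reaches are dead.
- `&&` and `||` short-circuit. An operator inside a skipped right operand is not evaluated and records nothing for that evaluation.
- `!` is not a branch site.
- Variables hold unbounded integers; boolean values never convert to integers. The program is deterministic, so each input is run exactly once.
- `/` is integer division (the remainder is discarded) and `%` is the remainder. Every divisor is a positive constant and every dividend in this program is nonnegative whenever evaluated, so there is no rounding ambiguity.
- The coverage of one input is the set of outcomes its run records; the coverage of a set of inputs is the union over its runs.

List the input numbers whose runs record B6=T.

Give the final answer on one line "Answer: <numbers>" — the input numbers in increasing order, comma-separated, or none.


input #1 (n=10, q=3): hits B6=T
input #2 (n=8, q=4): hits B6=T
input #3 (n=14, q=4): never hits B6=T
input #4 (n=14, q=3): never hits B6=T
input #5 (n=14, q=6): never hits B6=T
input #6 (n=4, q=6): never hits B6=T
input #7 (n=6, q=4): hits B6=T
input #8 (n=14, q=2): never hits B6=T
input #9 (n=7, q=3): hits B6=T
Answer: 1, 2, 7, 9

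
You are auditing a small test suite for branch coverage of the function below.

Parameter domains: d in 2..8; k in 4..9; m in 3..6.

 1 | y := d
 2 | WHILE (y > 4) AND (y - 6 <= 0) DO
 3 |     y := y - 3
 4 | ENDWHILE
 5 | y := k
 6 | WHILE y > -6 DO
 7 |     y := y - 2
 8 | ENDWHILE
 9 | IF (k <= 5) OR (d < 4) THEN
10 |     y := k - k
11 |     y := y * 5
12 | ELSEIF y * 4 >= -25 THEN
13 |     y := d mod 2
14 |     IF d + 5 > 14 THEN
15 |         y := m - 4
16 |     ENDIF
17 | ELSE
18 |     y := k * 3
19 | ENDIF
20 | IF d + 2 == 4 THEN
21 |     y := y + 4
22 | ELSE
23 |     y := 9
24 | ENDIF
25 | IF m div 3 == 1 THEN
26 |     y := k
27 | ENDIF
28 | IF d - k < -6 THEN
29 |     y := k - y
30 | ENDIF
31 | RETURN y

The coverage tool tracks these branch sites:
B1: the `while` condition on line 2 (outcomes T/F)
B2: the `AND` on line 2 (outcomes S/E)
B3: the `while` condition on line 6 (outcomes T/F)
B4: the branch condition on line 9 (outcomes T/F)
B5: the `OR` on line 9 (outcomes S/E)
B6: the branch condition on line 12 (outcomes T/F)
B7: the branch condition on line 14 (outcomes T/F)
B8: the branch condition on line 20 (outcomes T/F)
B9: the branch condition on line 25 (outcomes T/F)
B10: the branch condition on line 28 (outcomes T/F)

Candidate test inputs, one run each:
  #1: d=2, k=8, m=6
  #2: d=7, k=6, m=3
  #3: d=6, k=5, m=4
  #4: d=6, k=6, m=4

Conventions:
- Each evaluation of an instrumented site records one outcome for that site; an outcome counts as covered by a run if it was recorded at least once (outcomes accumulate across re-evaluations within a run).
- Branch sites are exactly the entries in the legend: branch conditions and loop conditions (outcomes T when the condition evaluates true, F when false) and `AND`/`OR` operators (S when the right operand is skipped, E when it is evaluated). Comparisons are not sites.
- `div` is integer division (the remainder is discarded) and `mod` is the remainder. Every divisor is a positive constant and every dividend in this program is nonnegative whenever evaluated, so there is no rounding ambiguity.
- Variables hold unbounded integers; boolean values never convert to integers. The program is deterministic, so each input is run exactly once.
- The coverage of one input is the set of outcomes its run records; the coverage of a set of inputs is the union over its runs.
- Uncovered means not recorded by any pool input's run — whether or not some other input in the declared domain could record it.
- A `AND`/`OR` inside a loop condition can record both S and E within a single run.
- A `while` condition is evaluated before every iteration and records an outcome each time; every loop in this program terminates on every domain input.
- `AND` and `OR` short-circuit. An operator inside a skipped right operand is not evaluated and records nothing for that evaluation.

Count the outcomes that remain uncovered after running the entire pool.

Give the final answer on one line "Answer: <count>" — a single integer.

input #1 (d=2, k=8, m=6): covers B1=F, B2=S, B3=T, B3=F, B4=T, B5=E, B8=T, B9=F, B10=F
input #2 (d=7, k=6, m=3): covers B1=F, B2=E, B3=T, B3=F, B4=F, B5=E, B6=T, B7=F, B8=F, B9=T, B10=F
input #3 (d=6, k=5, m=4): covers B1=T, B1=F, B2=S, B2=E, B3=T, B3=F, B4=T, B5=S, B8=F, B9=T, B10=F
input #4 (d=6, k=6, m=4): covers B1=T, B1=F, B2=S, B2=E, B3=T, B3=F, B4=F, B5=E, B6=T, B7=F, B8=F, B9=T, B10=F
union over the pool: B1=T, B1=F, B2=S, B2=E, B3=T, B3=F, B4=T, B4=F, B5=S, B5=E, B6=T, B7=F, B8=T, B8=F, B9=T, B9=F, B10=F
uncovered (3 of 20): B6=F, B7=T, B10=T

Answer: 3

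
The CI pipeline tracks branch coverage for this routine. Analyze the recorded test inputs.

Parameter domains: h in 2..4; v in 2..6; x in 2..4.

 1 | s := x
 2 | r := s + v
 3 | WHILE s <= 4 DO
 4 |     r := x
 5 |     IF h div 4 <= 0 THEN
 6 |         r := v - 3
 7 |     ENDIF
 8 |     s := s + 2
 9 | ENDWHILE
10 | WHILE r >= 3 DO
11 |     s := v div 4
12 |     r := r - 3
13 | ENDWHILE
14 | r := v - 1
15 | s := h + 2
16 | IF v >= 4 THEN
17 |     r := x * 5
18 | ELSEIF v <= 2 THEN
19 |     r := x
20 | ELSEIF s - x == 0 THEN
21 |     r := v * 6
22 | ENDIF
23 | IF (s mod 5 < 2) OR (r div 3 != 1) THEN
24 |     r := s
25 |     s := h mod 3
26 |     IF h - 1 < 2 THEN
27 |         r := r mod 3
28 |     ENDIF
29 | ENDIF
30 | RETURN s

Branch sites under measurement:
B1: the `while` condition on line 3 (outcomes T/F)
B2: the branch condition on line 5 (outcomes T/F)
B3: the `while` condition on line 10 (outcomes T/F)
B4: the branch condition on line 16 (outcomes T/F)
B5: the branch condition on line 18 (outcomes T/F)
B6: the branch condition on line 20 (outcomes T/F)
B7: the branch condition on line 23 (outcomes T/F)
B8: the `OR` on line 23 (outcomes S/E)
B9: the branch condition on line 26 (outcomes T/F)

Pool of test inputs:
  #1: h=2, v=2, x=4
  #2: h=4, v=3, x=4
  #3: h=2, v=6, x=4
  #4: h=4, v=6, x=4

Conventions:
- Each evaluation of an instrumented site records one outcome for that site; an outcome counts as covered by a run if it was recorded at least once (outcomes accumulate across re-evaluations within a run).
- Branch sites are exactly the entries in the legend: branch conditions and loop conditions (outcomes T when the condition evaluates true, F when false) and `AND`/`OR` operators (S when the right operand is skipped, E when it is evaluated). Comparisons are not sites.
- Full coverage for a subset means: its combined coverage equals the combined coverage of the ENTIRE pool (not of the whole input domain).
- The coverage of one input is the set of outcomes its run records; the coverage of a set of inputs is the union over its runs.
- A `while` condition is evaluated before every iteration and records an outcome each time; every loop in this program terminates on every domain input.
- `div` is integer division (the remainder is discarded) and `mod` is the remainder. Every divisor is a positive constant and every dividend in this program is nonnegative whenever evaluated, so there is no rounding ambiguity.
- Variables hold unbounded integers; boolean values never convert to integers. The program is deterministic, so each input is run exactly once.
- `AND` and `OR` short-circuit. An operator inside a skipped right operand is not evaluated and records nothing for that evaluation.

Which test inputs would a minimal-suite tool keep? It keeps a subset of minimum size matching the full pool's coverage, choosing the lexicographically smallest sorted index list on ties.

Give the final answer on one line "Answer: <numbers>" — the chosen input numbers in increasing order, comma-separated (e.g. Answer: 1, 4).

run #1 (h=2, v=2, x=4) records B1=T, B1=F, B2=T, B3=F, B4=F, B5=T, B7=F, B8=E
run #2 (h=4, v=3, x=4) records B1=T, B1=F, B2=F, B3=T, B3=F, B4=F, B5=F, B6=F, B7=T, B8=S, B9=F
run #3 (h=2, v=6, x=4) records B1=T, B1=F, B2=T, B3=T, B3=F, B4=T, B7=T, B8=E, B9=T
run #4 (h=4, v=6, x=4) records B1=T, B1=F, B2=F, B3=T, B3=F, B4=T, B7=T, B8=S, B9=F
union over all inputs: B1=T, B1=F, B2=T, B2=F, B3=T, B3=F, B4=T, B4=F, B5=T, B5=F, B6=F, B7=T, B7=F, B8=S, B8=E, B9=T, B9=F (17 outcomes)
checked all size-1 subsets: none covers 17 outcomes (max 11/17)
checked all size-2 subsets: none covers 17 outcomes (max 15/17)
size 3: inputs {1, 2, 3} cover all 17 outcomes, and no lexicographically smaller subset of this size does

Answer: 1, 2, 3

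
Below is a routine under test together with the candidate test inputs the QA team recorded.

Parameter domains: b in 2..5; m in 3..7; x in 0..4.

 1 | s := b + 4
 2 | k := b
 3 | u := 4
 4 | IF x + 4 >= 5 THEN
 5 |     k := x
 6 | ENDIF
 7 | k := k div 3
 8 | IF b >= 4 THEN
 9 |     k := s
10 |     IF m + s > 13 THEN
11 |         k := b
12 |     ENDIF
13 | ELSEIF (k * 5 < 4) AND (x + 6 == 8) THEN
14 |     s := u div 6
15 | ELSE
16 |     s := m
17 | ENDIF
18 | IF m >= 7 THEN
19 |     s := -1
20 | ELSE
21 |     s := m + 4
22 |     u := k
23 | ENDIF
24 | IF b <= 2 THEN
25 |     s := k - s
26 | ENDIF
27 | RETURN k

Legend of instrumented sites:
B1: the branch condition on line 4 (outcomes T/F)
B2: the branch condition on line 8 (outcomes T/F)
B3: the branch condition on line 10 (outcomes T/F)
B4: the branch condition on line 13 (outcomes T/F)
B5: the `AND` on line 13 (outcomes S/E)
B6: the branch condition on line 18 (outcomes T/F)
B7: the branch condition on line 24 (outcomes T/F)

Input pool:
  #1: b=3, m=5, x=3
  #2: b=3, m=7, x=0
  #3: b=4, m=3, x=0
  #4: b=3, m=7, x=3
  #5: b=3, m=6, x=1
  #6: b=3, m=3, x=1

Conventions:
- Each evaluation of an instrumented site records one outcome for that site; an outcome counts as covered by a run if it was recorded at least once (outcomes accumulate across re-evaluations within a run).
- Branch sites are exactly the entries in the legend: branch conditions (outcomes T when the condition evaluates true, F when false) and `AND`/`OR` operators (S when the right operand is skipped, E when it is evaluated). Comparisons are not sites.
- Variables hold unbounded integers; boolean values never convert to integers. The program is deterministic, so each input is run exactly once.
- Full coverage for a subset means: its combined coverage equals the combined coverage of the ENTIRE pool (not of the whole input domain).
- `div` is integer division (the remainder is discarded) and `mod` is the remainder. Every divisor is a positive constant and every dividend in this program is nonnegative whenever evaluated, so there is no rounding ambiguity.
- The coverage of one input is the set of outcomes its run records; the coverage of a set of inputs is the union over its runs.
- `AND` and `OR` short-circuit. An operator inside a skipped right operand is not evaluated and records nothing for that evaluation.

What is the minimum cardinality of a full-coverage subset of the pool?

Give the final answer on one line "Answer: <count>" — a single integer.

#1 (b=3, m=5, x=3) -> covered: B1=T, B2=F, B4=F, B5=S, B6=F, B7=F
#2 (b=3, m=7, x=0) -> covered: B1=F, B2=F, B4=F, B5=S, B6=T, B7=F
#3 (b=4, m=3, x=0) -> covered: B1=F, B2=T, B3=F, B6=F, B7=F
#4 (b=3, m=7, x=3) -> covered: B1=T, B2=F, B4=F, B5=S, B6=T, B7=F
#5 (b=3, m=6, x=1) -> covered: B1=T, B2=F, B4=F, B5=E, B6=F, B7=F
#6 (b=3, m=3, x=1) -> covered: B1=T, B2=F, B4=F, B5=E, B6=F, B7=F
union over all inputs: B1=T, B1=F, B2=T, B2=F, B3=F, B4=F, B5=S, B5=E, B6=T, B6=F, B7=F (11 outcomes)
every size-1 subset falls short of the 11 outcomes (best: 6/11)
every size-2 subset falls short of the 11 outcomes (best: 10/11)
at size 3, {2, 3, 5} reaches all 11 outcomes; every lexicographically earlier size-3 subset fails

Answer: 3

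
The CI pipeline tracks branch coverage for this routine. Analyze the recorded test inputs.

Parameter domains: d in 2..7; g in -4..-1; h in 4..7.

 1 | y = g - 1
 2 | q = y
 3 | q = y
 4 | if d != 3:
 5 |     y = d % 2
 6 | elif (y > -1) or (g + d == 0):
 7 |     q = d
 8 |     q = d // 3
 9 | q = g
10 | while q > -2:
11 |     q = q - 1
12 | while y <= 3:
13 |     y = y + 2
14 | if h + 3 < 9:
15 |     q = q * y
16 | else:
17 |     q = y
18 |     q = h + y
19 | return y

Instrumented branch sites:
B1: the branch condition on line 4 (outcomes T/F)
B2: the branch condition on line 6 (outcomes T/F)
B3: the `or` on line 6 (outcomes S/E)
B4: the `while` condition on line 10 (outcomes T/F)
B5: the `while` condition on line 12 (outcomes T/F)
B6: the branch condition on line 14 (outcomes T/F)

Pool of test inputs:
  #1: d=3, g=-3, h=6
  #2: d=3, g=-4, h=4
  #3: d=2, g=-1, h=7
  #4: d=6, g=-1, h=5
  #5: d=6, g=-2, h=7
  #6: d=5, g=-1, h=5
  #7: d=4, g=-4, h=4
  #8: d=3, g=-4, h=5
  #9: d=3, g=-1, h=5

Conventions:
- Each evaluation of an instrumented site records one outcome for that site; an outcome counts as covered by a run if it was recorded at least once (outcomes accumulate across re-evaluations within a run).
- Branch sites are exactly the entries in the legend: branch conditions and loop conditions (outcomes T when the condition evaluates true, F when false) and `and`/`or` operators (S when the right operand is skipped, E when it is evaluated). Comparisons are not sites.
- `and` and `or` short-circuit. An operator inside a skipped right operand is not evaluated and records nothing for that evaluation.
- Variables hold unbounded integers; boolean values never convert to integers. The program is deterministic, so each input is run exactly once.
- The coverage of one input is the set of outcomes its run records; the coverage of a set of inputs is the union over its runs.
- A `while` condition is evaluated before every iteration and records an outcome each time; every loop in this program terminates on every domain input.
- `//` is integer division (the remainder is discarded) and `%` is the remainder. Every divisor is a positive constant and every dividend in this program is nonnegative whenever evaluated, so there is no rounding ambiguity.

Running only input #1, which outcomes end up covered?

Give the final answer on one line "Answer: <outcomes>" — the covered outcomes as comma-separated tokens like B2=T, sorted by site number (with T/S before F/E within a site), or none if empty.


Event log for input #1 (d=3, g=-3, h=6):
  B1->F, B3->E, B2->T, B4->F, B5->T, B5->T, B5->T, B5->T, B5->F, B6->F
as a set, this run covers: B1=F, B2=T, B3=E, B4=F, B5=T, B5=F, B6=F
Answer: B1=F, B2=T, B3=E, B4=F, B5=T, B5=F, B6=F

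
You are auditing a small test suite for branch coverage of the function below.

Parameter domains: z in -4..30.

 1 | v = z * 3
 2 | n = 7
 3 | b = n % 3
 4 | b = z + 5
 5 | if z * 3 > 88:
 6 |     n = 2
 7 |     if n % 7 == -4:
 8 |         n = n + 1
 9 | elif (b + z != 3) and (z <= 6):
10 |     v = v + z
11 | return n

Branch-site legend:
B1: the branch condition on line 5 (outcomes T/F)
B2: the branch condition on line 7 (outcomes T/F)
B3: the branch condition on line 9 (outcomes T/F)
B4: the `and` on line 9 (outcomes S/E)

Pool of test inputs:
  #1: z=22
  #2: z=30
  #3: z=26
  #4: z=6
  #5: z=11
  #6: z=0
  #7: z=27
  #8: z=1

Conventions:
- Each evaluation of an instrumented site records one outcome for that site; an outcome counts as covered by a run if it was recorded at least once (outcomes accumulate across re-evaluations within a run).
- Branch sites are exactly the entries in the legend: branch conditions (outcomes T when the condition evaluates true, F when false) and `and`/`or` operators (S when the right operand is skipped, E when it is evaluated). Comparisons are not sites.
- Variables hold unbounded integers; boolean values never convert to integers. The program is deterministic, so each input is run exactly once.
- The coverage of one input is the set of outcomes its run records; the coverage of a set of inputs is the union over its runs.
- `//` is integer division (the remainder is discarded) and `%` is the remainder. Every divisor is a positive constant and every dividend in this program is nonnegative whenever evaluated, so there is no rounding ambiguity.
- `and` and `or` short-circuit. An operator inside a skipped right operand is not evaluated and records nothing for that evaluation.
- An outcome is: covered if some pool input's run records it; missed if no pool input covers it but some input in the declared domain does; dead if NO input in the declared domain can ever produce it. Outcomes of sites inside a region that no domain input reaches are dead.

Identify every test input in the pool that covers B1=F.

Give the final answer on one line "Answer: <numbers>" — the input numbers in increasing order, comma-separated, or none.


input #1 (z=22): hits B1=F
input #2 (z=30): never hits B1=F
input #3 (z=26): hits B1=F
input #4 (z=6): hits B1=F
input #5 (z=11): hits B1=F
input #6 (z=0): hits B1=F
input #7 (z=27): hits B1=F
input #8 (z=1): hits B1=F
Answer: 1, 3, 4, 5, 6, 7, 8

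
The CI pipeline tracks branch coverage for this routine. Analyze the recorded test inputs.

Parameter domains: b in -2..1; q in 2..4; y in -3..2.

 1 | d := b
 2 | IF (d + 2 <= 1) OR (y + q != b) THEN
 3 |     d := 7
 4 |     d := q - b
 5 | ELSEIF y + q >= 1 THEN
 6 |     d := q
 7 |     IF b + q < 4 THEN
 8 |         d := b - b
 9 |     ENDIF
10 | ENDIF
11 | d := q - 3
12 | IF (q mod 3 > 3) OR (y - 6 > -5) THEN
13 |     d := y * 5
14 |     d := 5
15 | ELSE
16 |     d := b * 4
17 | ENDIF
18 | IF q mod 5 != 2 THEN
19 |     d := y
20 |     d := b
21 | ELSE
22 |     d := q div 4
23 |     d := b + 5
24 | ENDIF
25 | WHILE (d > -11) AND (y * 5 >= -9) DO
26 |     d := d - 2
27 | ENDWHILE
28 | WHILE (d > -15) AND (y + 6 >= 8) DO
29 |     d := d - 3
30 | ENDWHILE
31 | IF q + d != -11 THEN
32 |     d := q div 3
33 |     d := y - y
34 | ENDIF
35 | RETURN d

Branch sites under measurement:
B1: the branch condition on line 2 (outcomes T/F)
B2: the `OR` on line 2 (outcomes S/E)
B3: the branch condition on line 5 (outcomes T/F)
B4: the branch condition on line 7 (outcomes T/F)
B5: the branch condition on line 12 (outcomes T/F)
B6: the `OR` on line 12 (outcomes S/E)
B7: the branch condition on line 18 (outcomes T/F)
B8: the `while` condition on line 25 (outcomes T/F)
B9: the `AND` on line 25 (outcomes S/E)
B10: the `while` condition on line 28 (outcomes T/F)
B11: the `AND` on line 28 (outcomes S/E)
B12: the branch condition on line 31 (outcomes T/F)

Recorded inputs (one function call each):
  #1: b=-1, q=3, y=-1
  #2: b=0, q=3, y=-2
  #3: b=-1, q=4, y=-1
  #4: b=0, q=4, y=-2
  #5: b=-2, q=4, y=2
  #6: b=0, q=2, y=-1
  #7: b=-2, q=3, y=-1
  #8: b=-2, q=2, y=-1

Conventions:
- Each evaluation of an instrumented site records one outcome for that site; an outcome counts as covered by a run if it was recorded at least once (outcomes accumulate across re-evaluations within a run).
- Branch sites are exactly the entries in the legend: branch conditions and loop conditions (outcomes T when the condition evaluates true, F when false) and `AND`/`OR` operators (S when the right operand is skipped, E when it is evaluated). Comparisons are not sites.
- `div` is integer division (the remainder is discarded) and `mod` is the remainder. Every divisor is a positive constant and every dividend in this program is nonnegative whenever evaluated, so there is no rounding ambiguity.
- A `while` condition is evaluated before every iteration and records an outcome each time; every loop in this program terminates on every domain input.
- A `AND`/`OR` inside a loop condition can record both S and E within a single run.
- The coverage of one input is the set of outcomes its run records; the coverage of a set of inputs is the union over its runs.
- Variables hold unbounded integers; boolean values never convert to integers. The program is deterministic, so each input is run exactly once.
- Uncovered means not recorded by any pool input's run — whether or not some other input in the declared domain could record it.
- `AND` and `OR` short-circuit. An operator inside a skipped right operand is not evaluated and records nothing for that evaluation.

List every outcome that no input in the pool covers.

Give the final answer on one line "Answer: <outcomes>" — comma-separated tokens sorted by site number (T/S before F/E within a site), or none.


run #1 (b=-1, q=3, y=-1) runs B2->S, B1->T, B6->E, B5->F, B7->T, B9->E, B8->T, B9->E, B8->T, B9->E, B8->T, B9->E, B8->T, B9->E, ...; records B1=T, B2=S, B5=F, B6=E, B7=T, B8=T, B8=F, B9=S, B9=E, B10=F, B11=E, B12=T
run #2 (b=0, q=3, y=-2) runs B2->E, B1->T, B6->E, B5->F, B7->T, B9->E, B8->F, B11->E, B10->F, B12->T; records B1=T, B2=E, B5=F, B6=E, B7=T, B8=F, B9=E, B10=F, B11=E, B12=T
run #3 (b=-1, q=4, y=-1) runs B2->S, B1->T, B6->E, B5->F, B7->T, B9->E, B8->T, B9->E, B8->T, B9->E, B8->T, B9->E, B8->T, B9->E, ...; records B1=T, B2=S, B5=F, B6=E, B7=T, B8=T, B8=F, B9=S, B9=E, B10=F, B11=E, B12=T
run #4 (b=0, q=4, y=-2) runs B2->E, B1->T, B6->E, B5->F, B7->T, B9->E, B8->F, B11->E, B10->F, B12->T; records B1=T, B2=E, B5=F, B6=E, B7=T, B8=F, B9=E, B10=F, B11=E, B12=T
run #5 (b=-2, q=4, y=2) runs B2->S, B1->T, B6->E, B5->T, B7->T, B9->E, B8->T, B9->E, B8->T, B9->E, B8->T, B9->E, B8->T, B9->E, ...; records B1=T, B2=S, B5=T, B6=E, B7=T, B8=T, B8=F, B9=S, B9=E, B10=T, B10=F, B11=S, B11=E, B12=F
run #6 (b=0, q=2, y=-1) runs B2->E, B1->T, B6->E, B5->F, B7->F, B9->E, B8->T, B9->E, B8->T, B9->E, B8->T, B9->E, B8->T, B9->E, ...; records B1=T, B2=E, B5=F, B6=E, B7=F, B8=T, B8=F, B9=S, B9=E, B10=F, B11=E, B12=T
run #7 (b=-2, q=3, y=-1) runs B2->S, B1->T, B6->E, B5->F, B7->T, B9->E, B8->T, B9->E, B8->T, B9->E, B8->T, B9->E, B8->T, B9->E, ...; records B1=T, B2=S, B5=F, B6=E, B7=T, B8=T, B8=F, B9=S, B9=E, B10=F, B11=E, B12=T
run #8 (b=-2, q=2, y=-1) runs B2->S, B1->T, B6->E, B5->F, B7->F, B9->E, B8->T, B9->E, B8->T, B9->E, B8->T, B9->E, B8->T, B9->E, ...; records B1=T, B2=S, B5=F, B6=E, B7=F, B8=T, B8=F, B9=S, B9=E, B10=F, B11=E, B12=T
union over the pool: B1=T, B2=S, B2=E, B5=T, B5=F, B6=E, B7=T, B7=F, B8=T, B8=F, B9=S, B9=E, B10=T, B10=F, B11=S, B11=E, B12=T, B12=F
uncovered (6 of 24): B1=F, B3=T, B3=F, B4=T, B4=F, B6=S
Answer: B1=F, B3=T, B3=F, B4=T, B4=F, B6=S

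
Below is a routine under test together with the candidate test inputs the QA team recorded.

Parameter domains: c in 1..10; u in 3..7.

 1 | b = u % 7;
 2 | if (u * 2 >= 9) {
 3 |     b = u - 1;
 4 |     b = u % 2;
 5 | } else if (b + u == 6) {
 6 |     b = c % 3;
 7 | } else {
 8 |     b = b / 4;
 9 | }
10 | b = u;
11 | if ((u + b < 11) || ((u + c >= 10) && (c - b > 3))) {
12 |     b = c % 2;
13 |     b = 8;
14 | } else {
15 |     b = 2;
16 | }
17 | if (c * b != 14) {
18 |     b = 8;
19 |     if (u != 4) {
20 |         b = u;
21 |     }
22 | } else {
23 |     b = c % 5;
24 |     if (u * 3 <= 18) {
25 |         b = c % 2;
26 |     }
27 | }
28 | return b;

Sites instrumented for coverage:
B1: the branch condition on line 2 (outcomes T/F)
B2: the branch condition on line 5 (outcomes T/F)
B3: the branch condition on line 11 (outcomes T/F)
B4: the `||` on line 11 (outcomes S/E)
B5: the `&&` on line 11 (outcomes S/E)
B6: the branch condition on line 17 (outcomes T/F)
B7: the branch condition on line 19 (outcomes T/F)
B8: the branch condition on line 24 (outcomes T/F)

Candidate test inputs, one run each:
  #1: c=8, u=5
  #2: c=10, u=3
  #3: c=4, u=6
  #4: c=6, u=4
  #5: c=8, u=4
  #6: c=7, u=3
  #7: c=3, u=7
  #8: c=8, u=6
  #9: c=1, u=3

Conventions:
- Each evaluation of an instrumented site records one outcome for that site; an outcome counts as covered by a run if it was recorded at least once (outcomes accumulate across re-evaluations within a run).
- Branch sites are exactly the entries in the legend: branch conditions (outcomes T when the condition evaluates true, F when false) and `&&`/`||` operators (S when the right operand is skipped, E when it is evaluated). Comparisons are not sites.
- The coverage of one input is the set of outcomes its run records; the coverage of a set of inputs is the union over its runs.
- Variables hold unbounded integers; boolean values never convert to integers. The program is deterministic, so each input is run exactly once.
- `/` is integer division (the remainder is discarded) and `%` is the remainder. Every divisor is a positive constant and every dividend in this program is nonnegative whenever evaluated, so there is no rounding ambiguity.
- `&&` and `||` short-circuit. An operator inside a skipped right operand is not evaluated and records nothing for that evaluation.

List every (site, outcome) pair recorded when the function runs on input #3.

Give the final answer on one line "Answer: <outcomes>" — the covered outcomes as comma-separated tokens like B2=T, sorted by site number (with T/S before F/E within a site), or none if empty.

Tracing the run of input #3 (c=4, u=6):
  B1->T, B4->E, B5->E, B3->F, B6->T, B7->T
collecting distinct outcomes: B1=T, B3=F, B4=E, B5=E, B6=T, B7=T

Answer: B1=T, B3=F, B4=E, B5=E, B6=T, B7=T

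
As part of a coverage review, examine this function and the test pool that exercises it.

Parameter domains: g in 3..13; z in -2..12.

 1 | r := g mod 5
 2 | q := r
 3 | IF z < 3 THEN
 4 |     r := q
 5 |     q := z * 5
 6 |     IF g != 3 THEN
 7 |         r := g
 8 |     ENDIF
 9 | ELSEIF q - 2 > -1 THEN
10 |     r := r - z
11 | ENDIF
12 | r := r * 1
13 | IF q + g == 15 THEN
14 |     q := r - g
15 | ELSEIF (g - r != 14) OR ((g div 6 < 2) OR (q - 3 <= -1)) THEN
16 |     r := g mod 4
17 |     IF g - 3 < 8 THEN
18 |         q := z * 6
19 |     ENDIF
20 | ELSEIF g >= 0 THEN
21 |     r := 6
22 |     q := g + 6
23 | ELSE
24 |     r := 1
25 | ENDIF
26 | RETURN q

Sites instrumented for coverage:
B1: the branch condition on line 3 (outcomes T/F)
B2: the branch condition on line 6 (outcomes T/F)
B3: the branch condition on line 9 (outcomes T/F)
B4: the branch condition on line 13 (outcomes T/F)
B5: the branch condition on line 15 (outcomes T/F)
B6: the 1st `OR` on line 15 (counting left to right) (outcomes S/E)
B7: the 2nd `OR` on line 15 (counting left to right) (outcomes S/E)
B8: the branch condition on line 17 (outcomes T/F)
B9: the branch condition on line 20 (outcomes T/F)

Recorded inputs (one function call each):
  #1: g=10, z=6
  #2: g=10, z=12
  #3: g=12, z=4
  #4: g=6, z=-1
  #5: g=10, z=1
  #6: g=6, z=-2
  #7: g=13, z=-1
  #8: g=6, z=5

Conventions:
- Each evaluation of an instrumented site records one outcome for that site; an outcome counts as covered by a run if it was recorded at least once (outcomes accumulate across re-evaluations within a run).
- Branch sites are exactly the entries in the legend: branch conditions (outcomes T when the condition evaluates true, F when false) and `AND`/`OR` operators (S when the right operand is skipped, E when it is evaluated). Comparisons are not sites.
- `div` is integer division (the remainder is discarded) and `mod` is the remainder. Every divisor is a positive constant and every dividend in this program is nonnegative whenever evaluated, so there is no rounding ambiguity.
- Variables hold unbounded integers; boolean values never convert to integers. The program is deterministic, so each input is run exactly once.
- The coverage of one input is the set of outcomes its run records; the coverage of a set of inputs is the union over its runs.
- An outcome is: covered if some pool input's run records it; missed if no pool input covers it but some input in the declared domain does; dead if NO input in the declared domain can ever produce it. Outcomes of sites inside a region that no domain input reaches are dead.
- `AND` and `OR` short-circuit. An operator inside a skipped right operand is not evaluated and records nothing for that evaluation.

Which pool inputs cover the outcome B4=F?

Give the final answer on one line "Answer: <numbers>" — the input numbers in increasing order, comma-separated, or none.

input #1 (g=10, z=6): covers B4=F
input #2 (g=10, z=12): covers B4=F
input #3 (g=12, z=4): covers B4=F
input #4 (g=6, z=-1): covers B4=F
input #5 (g=10, z=1): misses B4=F
input #6 (g=6, z=-2): covers B4=F
input #7 (g=13, z=-1): covers B4=F
input #8 (g=6, z=5): covers B4=F

Answer: 1, 2, 3, 4, 6, 7, 8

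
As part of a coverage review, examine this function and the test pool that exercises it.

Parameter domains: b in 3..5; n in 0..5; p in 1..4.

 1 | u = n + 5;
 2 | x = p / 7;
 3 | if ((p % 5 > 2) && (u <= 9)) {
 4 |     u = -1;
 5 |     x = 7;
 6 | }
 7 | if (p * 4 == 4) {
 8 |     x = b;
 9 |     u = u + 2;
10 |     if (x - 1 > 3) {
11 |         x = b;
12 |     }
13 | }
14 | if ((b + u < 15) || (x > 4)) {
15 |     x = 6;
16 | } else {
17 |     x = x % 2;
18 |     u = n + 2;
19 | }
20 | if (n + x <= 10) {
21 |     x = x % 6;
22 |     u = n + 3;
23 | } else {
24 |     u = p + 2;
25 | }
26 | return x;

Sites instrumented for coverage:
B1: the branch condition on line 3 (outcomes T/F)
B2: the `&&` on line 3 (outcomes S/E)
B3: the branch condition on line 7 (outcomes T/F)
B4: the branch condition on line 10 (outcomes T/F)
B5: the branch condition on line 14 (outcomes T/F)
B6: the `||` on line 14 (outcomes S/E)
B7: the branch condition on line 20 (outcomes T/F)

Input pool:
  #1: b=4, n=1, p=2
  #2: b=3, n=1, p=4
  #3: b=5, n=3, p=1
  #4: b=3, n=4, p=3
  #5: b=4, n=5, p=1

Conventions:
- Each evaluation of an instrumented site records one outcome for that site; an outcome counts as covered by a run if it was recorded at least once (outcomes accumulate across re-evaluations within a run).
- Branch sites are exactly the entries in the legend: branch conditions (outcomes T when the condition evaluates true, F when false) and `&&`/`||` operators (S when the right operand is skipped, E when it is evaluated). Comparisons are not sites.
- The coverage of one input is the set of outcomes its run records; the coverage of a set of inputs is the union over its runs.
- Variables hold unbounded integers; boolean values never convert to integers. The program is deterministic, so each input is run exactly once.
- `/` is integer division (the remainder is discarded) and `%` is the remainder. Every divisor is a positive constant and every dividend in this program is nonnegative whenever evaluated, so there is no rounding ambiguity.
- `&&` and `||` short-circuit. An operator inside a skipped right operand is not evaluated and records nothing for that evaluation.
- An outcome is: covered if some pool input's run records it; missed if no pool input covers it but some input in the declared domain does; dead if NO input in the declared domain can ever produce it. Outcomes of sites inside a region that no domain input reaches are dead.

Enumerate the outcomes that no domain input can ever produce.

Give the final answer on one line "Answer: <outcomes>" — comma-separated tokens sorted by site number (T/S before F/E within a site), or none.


checking every outcome against all 72 domain inputs:
  reachable outcomes have witnesses, e.g. B1=T (e.g. b=3, n=0, p=3), B1=F (e.g. b=3, n=0, p=1), B2=S (e.g. b=3, n=0, p=1), B2=E (e.g. b=3, n=0, p=3)
Answer: none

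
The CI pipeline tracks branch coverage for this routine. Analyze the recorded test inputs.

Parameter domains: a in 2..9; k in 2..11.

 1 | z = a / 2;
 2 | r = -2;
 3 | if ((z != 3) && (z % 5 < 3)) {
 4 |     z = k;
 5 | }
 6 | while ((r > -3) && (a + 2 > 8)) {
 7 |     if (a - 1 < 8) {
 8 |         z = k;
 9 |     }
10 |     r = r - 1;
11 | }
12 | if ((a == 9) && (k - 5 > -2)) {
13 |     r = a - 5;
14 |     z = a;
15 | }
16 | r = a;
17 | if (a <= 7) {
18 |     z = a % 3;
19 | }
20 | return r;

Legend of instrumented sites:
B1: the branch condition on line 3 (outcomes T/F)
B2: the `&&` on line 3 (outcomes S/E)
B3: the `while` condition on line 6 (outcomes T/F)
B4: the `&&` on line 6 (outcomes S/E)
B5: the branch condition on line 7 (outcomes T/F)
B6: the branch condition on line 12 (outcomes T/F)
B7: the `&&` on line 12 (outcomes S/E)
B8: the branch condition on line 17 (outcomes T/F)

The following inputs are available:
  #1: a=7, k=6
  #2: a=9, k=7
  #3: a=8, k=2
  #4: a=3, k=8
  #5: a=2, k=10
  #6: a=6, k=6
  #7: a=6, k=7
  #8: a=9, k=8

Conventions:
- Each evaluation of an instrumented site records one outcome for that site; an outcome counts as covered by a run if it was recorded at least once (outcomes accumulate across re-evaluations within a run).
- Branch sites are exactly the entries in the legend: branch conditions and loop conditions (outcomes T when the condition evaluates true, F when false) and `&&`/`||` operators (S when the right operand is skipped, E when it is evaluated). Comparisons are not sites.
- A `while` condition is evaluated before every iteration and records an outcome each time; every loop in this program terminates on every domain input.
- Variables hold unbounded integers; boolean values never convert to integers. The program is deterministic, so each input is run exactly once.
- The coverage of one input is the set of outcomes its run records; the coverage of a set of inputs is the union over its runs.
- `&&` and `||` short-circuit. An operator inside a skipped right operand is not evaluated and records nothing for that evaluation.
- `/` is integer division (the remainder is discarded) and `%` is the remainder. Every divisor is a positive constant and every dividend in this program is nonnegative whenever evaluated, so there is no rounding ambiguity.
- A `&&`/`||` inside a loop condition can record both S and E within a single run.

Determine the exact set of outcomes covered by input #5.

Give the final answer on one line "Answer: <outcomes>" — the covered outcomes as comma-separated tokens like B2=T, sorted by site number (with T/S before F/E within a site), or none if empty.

Tracing the run of input #5 (a=2, k=10):
  B2->E, B1->T, B4->E, B3->F, B7->S, B6->F, B8->T
deduplicating events, the covered set is: B1=T, B2=E, B3=F, B4=E, B6=F, B7=S, B8=T

Answer: B1=T, B2=E, B3=F, B4=E, B6=F, B7=S, B8=T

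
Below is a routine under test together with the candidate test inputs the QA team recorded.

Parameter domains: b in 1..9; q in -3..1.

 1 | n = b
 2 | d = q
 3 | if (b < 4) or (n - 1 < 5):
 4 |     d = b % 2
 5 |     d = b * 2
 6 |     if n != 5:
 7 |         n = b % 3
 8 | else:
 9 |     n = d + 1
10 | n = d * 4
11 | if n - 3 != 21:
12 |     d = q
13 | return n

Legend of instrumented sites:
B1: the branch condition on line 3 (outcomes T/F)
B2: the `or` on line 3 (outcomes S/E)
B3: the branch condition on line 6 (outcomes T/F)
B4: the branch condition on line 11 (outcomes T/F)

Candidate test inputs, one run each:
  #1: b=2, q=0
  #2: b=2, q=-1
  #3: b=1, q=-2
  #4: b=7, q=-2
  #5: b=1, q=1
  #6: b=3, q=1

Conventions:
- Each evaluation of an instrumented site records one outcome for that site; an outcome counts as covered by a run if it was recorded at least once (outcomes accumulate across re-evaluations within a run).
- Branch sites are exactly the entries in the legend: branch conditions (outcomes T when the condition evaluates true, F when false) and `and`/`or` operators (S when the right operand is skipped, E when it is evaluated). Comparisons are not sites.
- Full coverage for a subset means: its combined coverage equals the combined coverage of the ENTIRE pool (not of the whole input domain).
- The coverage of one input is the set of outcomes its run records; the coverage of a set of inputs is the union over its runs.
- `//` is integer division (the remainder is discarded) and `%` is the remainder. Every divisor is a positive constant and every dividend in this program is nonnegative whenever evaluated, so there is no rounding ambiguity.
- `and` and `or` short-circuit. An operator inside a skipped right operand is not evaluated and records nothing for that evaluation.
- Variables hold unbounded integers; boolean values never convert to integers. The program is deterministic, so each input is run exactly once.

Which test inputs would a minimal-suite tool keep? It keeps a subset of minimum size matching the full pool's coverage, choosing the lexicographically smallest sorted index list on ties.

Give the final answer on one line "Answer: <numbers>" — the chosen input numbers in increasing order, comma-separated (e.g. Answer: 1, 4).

input #1, b=2, q=0: events B2->S, B1->T, B3->T, B4->T; outcomes B1=T, B2=S, B3=T, B4=T
input #2, b=2, q=-1: events B2->S, B1->T, B3->T, B4->T; outcomes B1=T, B2=S, B3=T, B4=T
input #3, b=1, q=-2: events B2->S, B1->T, B3->T, B4->T; outcomes B1=T, B2=S, B3=T, B4=T
input #4, b=7, q=-2: events B2->E, B1->F, B4->T; outcomes B1=F, B2=E, B4=T
input #5, b=1, q=1: events B2->S, B1->T, B3->T, B4->T; outcomes B1=T, B2=S, B3=T, B4=T
input #6, b=3, q=1: events B2->S, B1->T, B3->T, B4->F; outcomes B1=T, B2=S, B3=T, B4=F
the full pool covers 7 outcomes: B1=T, B1=F, B2=S, B2=E, B3=T, B4=T, B4=F
size 1 is not enough: best union over all size-1 subsets is 4/7
at size 2, {4, 6} reaches all 7 outcomes; every lexicographically earlier size-2 subset fails

Answer: 4, 6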